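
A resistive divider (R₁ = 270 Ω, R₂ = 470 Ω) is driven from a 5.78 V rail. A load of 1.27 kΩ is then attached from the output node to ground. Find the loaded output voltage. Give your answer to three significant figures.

The load sits in parallel with R₂: R₂‖R_L = (470 × 1270) / (470 + 1270) = 343.0 Ω.
V_out = 5.78 × 343.0 / (270 + 343.0) = 5.78 × 343.0/613.0 = 3.23 V.
(Unloaded it would have been 3.67 V.)

V_out ≈ 3.23 V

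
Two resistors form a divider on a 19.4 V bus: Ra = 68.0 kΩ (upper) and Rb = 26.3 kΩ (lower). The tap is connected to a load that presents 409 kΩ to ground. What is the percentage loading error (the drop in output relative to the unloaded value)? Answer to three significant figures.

The divider's output (Thévenin) resistance is Ra‖Rb = 18.97 kΩ.
Fractional drop under load = R_th/(R_th + R_L) = 18.97 / (18.97 + 409) = 0.04431.
So the output falls by 4.43 %.

4.43 %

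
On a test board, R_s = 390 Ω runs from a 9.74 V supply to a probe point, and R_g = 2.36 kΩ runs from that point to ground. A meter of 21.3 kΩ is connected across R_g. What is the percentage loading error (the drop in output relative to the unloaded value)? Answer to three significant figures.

The divider's output (Thévenin) resistance is R_s‖R_g = 334.7 Ω.
Fractional drop under load = R_th/(R_th + R_L) = 334.7 / (334.7 + 21300) = 0.01547.
So the output falls by 1.55 %.

1.55 %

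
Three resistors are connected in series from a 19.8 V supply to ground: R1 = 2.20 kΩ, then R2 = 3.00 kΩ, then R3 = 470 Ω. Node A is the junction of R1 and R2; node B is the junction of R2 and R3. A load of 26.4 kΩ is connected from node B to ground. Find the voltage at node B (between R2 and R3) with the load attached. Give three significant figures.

V ≈ 1.61 V

At node B, R3 is in parallel with the load: R3‖R_L = 461.8 Ω.
Below node A the resistance is R2 + (R3‖R_L) = 3462 Ω, so V_A = 19.8 × 3462/5662 = 12.11 V.
Then V_B = V_A × (R3‖R_L)/(R2 + R3‖R_L) = 12.11 × 461.8/3462 = 1.61 V.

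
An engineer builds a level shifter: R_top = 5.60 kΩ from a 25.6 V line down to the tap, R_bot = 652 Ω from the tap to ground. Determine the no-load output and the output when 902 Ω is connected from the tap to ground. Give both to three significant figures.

Unloaded: 2.67 V; loaded: 1.62 V

Open-circuit: V = 25.6 × 652/(5600 + 652) = 2.67 V.
With the load, R_bot becomes R_bot‖R_L = 378.4 Ω, so V = 25.6 × 378.4/5978 = 1.62 V.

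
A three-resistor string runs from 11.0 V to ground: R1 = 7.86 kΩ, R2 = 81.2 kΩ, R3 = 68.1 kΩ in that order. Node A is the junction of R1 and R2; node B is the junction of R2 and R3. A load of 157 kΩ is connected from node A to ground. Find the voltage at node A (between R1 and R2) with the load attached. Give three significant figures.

V ≈ 9.98 V

Below node A the series string R2+R3 = 149.3 kΩ sits in parallel with the 157 kΩ load: 76.53 kΩ.
V_A = 11.0 × 76.53/(7.86 + 76.53) = 9.98 V.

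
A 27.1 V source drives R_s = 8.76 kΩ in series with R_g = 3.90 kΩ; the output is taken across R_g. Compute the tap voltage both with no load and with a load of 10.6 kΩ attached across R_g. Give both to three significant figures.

Unloaded: 8.35 V; loaded: 6.65 V

Open-circuit: V = 27.1 × 3.90/(8.76 + 3.90) = 8.35 V.
With the load, R_g becomes R_g‖R_L = 2.851 kΩ, so V = 27.1 × 2.851/11.61 = 6.65 V.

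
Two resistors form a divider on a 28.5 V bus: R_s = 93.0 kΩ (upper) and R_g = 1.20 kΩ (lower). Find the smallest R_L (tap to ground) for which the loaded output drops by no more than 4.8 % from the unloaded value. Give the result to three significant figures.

Output resistance R_th = R_s‖R_g = (93.0 × 1.20)/94.20 = 1.185 kΩ.
The fractional drop is R_th/(R_th + R_L); requiring this ≤ 0.0480 gives R_L ≥ R_th(1/0.0480 − 1) = 1.185 × 19.83 = 23.5 kΩ.

R_L(min) ≈ 23.5 kΩ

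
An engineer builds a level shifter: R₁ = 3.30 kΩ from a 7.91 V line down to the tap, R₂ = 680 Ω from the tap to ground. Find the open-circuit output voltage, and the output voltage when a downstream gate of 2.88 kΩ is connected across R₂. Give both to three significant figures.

Open-circuit: V = 7.91 × 680/(3300 + 680) = 1.35 V.
With the load, R₂ becomes R₂‖R_L = 550.1 Ω, so V = 7.91 × 550.1/3850 = 1.13 V.

Unloaded: 1.35 V; loaded: 1.13 V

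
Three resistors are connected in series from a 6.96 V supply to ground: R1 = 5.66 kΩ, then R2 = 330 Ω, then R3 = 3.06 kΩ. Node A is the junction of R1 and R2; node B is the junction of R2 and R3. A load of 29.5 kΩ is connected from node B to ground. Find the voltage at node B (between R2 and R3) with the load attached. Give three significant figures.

V ≈ 2.20 V

At node B, R3 is in parallel with the load: R3‖R_L = 2772 Ω.
Below node A the resistance is R2 + (R3‖R_L) = 3102 Ω, so V_A = 6.96 × 3102/8762 = 2.464 V.
Then V_B = V_A × (R3‖R_L)/(R2 + R3‖R_L) = 2.464 × 2772/3102 = 2.20 V.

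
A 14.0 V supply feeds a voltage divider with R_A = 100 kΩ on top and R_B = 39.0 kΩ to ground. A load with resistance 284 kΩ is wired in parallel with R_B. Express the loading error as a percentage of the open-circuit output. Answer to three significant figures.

8.99 %

Unloaded V = 14.0 × 39.0/139.0 = 3.9281 V.
Loaded: R_B‖R_L = 34.29 kΩ, giving V = 14.0 × 34.29/134.3 = 3.5749 V.
Drop = (3.9281 − 3.5749) / 3.9281 = 8.99 %.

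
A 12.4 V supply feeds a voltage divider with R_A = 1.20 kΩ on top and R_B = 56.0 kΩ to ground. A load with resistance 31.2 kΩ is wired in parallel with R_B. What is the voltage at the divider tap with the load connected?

V_out ≈ 11.7 V

The load sits in parallel with R_B: R_B‖R_L = (56.0 × 31.2) / (56.0 + 31.2) = 20.04 kΩ.
V_out = 12.4 × 20.04 / (1.20 + 20.04) = 12.4 × 20.04/21.24 = 11.7 V.
(Unloaded it would have been 12.1 V.)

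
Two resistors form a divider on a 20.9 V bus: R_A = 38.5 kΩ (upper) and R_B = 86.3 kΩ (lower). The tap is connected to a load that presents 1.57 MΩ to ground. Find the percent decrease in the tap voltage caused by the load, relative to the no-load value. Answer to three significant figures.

The divider's output (Thévenin) resistance is R_A‖R_B = 26.62 kΩ.
Fractional drop under load = R_th/(R_th + R_L) = 26.62 / (26.62 + 1570) = 0.01667.
So the output falls by 1.67 %.

1.67 %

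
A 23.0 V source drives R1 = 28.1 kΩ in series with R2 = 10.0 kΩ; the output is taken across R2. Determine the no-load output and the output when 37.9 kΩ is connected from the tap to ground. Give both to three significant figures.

Unloaded: 6.04 V; loaded: 5.05 V

Open-circuit: V = 23.0 × 10.0/(28.1 + 10.0) = 6.04 V.
With the load, R2 becomes R2‖R_L = 7.912 kΩ, so V = 23.0 × 7.912/36.01 = 5.05 V.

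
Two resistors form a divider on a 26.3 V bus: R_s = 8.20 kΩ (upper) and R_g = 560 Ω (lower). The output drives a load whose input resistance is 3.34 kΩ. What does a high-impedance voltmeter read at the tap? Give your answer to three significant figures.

The load sits in parallel with R_g: R_g‖R_L = (560 × 3340) / (560 + 3340) = 479.6 Ω.
V_out = 26.3 × 479.6 / (8200 + 479.6) = 26.3 × 479.6/8680 = 1.45 V.
(Unloaded it would have been 1.68 V.)

V_out ≈ 1.45 V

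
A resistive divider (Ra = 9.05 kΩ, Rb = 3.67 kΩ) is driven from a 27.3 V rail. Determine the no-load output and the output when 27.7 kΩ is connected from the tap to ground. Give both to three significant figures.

Open-circuit: V = 27.3 × 3.67/(9.05 + 3.67) = 7.88 V.
With the load, Rb becomes Rb‖R_L = 3.241 kΩ, so V = 27.3 × 3.241/12.29 = 7.20 V.

Unloaded: 7.88 V; loaded: 7.20 V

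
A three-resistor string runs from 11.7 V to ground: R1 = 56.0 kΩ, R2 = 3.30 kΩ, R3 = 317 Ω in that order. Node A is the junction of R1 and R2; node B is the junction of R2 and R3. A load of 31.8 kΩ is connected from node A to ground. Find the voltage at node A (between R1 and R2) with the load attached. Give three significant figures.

V ≈ 0.641 V

Below node A the series string R2+R3 = 3617 Ω sits in parallel with the 31800 Ω load: 3248 Ω.
V_A = 11.7 × 3248/(56000 + 3248) = 0.641 V.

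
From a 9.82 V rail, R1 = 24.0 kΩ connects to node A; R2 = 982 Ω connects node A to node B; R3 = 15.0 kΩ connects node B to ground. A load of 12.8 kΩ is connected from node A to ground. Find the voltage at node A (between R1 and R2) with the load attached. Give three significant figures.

V ≈ 2.24 V

Below node A the series string R2+R3 = 15980 Ω sits in parallel with the 12800 Ω load: 7108 Ω.
V_A = 9.82 × 7108/(24000 + 7108) = 2.24 V.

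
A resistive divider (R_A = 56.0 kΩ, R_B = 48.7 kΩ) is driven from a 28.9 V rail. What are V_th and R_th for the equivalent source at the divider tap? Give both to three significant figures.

V_th = 13.4 V, R_th = 26.0 kΩ

V_th is the open-circuit tap voltage: 28.9 × 48.7/(56.0 + 48.7) = 13.4 V.
With the supply zeroed, R_A and R_B appear in parallel from the tap: R_th = R_A‖R_B = (56.0 × 48.7)/104.7 = 26.0 kΩ.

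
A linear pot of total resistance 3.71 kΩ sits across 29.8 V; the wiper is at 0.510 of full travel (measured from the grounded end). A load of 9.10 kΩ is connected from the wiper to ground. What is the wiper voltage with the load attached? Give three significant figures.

The wiper splits the pot into (1−α)R = 1.818 kΩ above and αR = 1.892 kΩ below.
Lower section ‖ load = 1.566 kΩ.
V_wiper = 29.8 × 1.566/(1.818 + 1.566) = 13.8 V.

V ≈ 13.8 V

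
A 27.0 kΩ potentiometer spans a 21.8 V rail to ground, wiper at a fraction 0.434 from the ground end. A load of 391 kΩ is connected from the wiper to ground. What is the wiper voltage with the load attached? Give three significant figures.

The wiper splits the pot into (1−α)R = 15.28 kΩ above and αR = 11.72 kΩ below.
Lower section ‖ load = 11.38 kΩ.
V_wiper = 21.8 × 11.38/(15.28 + 11.38) = 9.30 V.

V ≈ 9.30 V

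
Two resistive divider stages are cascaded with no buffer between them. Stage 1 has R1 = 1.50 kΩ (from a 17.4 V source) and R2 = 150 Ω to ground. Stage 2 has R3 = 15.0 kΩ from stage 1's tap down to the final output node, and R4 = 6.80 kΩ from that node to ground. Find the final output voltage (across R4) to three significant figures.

Stage 2 presents R3+R4 = 21800 Ω as a load on stage 1's tap.
Stage 1's lower leg becomes R2‖(R3+R4) = 149.0 Ω, so V_mid = 17.4 × 149.0/1649 = 1.572 V.
Stage 2 is itself unloaded: V_out = V_mid × R4/(R3+R4) = 1.572 × 6800/21800 = 0.490 V.

V_out ≈ 0.490 V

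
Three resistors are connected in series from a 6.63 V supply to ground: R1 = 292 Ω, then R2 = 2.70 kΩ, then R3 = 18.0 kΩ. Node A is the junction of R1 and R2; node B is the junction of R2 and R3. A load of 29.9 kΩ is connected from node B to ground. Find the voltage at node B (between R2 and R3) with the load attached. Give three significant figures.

At node B, R3 is in parallel with the load: R3‖R_L = 11240 Ω.
Below node A the resistance is R2 + (R3‖R_L) = 13940 Ω, so V_A = 6.63 × 13940/14230 = 6.494 V.
Then V_B = V_A × (R3‖R_L)/(R2 + R3‖R_L) = 6.494 × 11240/13940 = 5.24 V.

V ≈ 5.24 V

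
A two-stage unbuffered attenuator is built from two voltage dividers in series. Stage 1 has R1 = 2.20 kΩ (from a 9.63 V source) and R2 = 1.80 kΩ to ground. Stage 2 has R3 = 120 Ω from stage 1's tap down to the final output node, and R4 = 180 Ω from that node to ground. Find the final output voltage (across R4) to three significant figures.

Stage 2 presents R3+R4 = 300.0 Ω as a load on stage 1's tap.
Stage 1's lower leg becomes R2‖(R3+R4) = 257.1 Ω, so V_mid = 9.63 × 257.1/2457 = 1.008 V.
Stage 2 is itself unloaded: V_out = V_mid × R4/(R3+R4) = 1.008 × 180/300.0 = 0.605 V.

V_out ≈ 0.605 V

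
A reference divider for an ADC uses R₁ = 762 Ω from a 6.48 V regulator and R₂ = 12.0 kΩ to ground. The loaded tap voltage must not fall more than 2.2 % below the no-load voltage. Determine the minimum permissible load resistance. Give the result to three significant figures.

R_L(min) ≈ 31.9 kΩ

Output resistance R_th = R₁‖R₂ = (762 × 12000)/12760 = 716.5 Ω.
The fractional drop is R_th/(R_th + R_L); requiring this ≤ 0.0220 gives R_L ≥ R_th(1/0.0220 − 1) = 716.5 × 44.45 = 31.9 kΩ.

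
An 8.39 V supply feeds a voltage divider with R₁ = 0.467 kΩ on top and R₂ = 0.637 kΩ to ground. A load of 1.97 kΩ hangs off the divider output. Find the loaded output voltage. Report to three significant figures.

The load sits in parallel with R₂: R₂‖R_L = (637 × 1970) / (637 + 1970) = 481.4 Ω.
V_out = 8.39 × 481.4 / (467 + 481.4) = 8.39 × 481.4/948.4 = 4.26 V.

V_out ≈ 4.26 V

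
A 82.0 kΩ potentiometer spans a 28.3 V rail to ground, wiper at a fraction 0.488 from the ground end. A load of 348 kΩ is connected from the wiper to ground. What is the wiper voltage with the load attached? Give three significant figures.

The wiper splits the pot into (1−α)R = 41.98 kΩ above and αR = 40.02 kΩ below.
Lower section ‖ load = 35.89 kΩ.
V_wiper = 28.3 × 35.89/(41.98 + 35.89) = 13.0 V.

V ≈ 13.0 V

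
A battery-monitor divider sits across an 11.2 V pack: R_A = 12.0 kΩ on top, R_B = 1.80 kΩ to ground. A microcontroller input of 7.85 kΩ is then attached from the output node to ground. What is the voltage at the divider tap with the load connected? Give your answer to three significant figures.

The load sits in parallel with R_B: R_B‖R_L = (1.80 × 7.85) / (1.80 + 7.85) = 1.464 kΩ.
V_out = 11.2 × 1.464 / (12.0 + 1.464) = 11.2 × 1.464/13.46 = 1.22 V.

V_out ≈ 1.22 V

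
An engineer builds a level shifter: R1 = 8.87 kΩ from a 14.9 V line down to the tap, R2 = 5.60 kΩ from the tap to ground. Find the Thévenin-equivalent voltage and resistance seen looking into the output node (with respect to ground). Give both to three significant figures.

V_th = 5.77 V, R_th = 3.43 kΩ

V_th is the open-circuit tap voltage: 14.9 × 5.60/(8.87 + 5.60) = 5.77 V.
With the supply zeroed, R1 and R2 appear in parallel from the tap: R_th = R1‖R2 = (8.87 × 5.60)/14.47 = 3.43 kΩ.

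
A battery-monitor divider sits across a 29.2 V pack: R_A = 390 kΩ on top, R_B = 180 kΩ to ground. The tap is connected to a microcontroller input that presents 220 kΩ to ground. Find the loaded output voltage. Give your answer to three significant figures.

V_out ≈ 5.91 V

The load sits in parallel with R_B: R_B‖R_L = (180 × 220) / (180 + 220) = 99.00 kΩ.
V_out = 29.2 × 99.00 / (390 + 99.00) = 29.2 × 99.00/489.0 = 5.91 V.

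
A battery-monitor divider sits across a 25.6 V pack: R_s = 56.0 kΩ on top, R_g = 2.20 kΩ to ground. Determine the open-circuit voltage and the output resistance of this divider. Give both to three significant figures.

V_th = 0.968 V, R_th = 2.12 kΩ

V_th is the open-circuit tap voltage: 25.6 × 2.20/(56.0 + 2.20) = 0.968 V.
With the supply zeroed, R_s and R_g appear in parallel from the tap: R_th = R_s‖R_g = (56.0 × 2.20)/58.20 = 2.12 kΩ.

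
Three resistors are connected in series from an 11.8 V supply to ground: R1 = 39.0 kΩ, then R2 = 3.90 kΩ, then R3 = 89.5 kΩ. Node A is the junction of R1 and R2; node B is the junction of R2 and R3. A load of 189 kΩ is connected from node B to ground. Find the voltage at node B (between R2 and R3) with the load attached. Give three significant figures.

At node B, R3 is in parallel with the load: R3‖R_L = 60.74 kΩ.
Below node A the resistance is R2 + (R3‖R_L) = 64.64 kΩ, so V_A = 11.8 × 64.64/103.6 = 7.360 V.
Then V_B = V_A × (R3‖R_L)/(R2 + R3‖R_L) = 7.360 × 60.74/64.64 = 6.92 V.

V ≈ 6.92 V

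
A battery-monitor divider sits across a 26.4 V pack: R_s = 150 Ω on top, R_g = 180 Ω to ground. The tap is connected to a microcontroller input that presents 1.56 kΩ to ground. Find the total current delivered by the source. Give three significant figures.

R_g‖R_L = 161.4 Ω, so the source sees R_s + R_g‖R_L = 311.4 Ω.
I = 26.4 V / 311.4 Ω = 84.8 mA.

I ≈ 84.8 mA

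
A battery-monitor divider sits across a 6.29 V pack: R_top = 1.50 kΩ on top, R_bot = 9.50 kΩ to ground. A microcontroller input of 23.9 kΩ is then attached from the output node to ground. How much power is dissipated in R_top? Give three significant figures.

Total resistance from the source is R_top + (R_bot‖R_L) = 8.298 kΩ, so I = 6.29/8.298 kΩ = 0.7580 mA.
P = I²·R_top = (0.7580 mA)² × 1.50 kΩ = 0.862 mW.

P ≈ 0.862 mW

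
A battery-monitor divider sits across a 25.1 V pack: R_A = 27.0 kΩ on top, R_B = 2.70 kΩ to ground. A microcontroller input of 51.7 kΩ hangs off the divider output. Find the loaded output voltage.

V_out ≈ 2.18 V

The load sits in parallel with R_B: R_B‖R_L = (2.70 × 51.7) / (2.70 + 51.7) = 2.566 kΩ.
V_out = 25.1 × 2.566 / (27.0 + 2.566) = 25.1 × 2.566/29.57 = 2.18 V.
(Unloaded it would have been 2.28 V.)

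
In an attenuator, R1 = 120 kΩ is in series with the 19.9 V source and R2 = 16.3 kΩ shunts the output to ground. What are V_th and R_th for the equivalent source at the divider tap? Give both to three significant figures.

V_th is the open-circuit tap voltage: 19.9 × 16.3/(120 + 16.3) = 2.38 V.
With the supply zeroed, R1 and R2 appear in parallel from the tap: R_th = R1‖R2 = (120 × 16.3)/136.3 = 14.4 kΩ.

V_th = 2.38 V, R_th = 14.4 kΩ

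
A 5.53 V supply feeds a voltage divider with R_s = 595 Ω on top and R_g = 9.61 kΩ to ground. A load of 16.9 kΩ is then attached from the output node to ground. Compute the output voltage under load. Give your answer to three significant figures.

The load sits in parallel with R_g: R_g‖R_L = (9610 × 16900) / (9610 + 16900) = 6126 Ω.
V_out = 5.53 × 6126 / (595 + 6126) = 5.53 × 6126/6721 = 5.04 V.

V_out ≈ 5.04 V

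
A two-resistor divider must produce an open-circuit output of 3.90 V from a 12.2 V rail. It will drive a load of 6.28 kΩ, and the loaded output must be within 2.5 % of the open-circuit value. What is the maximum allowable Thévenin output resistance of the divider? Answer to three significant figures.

Loading drop = R_th/(R_th + R_L) ≤ 0.0250, so R_th ≤ R_L · ε/(1−ε) = 6.28 kΩ × 0.0250/0.9750 = 161 Ω.

R_th ≤ 161 Ω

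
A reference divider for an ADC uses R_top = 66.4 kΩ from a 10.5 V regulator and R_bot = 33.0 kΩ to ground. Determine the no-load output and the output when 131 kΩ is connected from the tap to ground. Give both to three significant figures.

Unloaded: 3.49 V; loaded: 2.98 V

Open-circuit: V = 10.5 × 33.0/(66.4 + 33.0) = 3.49 V.
With the load, R_bot becomes R_bot‖R_L = 26.36 kΩ, so V = 10.5 × 26.36/92.76 = 2.98 V.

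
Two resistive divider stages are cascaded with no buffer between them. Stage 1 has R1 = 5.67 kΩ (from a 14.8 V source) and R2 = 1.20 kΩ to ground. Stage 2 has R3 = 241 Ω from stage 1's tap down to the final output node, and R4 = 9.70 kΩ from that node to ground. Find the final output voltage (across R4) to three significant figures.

Stage 2 presents R3+R4 = 9941 Ω as a load on stage 1's tap.
Stage 1's lower leg becomes R2‖(R3+R4) = 1071 Ω, so V_mid = 14.8 × 1071/6741 = 2.351 V.
Stage 2 is itself unloaded: V_out = V_mid × R4/(R3+R4) = 2.351 × 9700/9941 = 2.29 V.

V_out ≈ 2.29 V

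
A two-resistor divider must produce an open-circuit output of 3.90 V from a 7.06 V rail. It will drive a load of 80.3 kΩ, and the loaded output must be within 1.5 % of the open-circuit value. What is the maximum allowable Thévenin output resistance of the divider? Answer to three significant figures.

Loading drop = R_th/(R_th + R_L) ≤ 0.0150, so R_th ≤ R_L · ε/(1−ε) = 80.3 kΩ × 0.0150/0.9850 = 1.22 kΩ.
(Any R1, R2 with R2/(R1+R2) = 0.552 and R1‖R2 ≤ 1.22 kΩ will meet the spec.)

R_th ≤ 1.22 kΩ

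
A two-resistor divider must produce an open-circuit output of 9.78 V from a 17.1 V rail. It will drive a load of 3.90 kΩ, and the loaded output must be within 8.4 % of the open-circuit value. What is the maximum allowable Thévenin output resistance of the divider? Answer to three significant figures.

Loading drop = R_th/(R_th + R_L) ≤ 0.0840, so R_th ≤ R_L · ε/(1−ε) = 3.90 kΩ × 0.0840/0.9160 = 358 Ω.

R_th ≤ 358 Ω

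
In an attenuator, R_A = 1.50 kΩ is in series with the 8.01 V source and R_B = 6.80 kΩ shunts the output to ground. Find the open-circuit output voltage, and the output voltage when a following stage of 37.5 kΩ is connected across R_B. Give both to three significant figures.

Unloaded: 6.56 V; loaded: 6.35 V

Open-circuit: V = 8.01 × 6.80/(1.50 + 6.80) = 6.56 V.
With the load, R_B becomes R_B‖R_L = 5.756 kΩ, so V = 8.01 × 5.756/7.256 = 6.35 V.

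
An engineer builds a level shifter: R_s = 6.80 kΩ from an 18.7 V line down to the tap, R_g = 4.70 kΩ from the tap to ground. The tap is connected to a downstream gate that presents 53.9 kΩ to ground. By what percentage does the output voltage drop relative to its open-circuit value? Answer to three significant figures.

4.90 %

The divider's output (Thévenin) resistance is R_s‖R_g = 2.779 kΩ.
Fractional drop under load = R_th/(R_th + R_L) = 2.779 / (2.779 + 53.9) = 0.04903.
So the output falls by 4.90 %.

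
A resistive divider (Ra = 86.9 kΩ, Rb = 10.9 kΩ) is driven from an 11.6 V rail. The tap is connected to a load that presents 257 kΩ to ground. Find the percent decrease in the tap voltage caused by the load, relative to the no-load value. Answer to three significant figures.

The divider's output (Thévenin) resistance is Ra‖Rb = 9.685 kΩ.
Fractional drop under load = R_th/(R_th + R_L) = 9.685 / (9.685 + 257) = 0.03632.
So the output falls by 3.63 %.

3.63 %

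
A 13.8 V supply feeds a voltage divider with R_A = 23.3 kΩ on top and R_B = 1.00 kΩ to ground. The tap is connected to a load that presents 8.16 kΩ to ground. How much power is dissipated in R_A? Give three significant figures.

P ≈ 7.58 mW

Total resistance from the source is R_A + (R_B‖R_L) = 24.19 kΩ, so I = 13.8/24.19 kΩ = 0.5705 mA.
P = I²·R_A = (0.5705 mA)² × 23.3 kΩ = 7.58 mW.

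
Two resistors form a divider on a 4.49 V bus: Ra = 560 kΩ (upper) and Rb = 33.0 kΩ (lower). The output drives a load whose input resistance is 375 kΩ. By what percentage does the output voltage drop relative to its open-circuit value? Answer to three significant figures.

7.67 %

The divider's output (Thévenin) resistance is Ra‖Rb = 31.16 kΩ.
Fractional drop under load = R_th/(R_th + R_L) = 31.16 / (31.16 + 375) = 0.07673.
So the output falls by 7.67 %.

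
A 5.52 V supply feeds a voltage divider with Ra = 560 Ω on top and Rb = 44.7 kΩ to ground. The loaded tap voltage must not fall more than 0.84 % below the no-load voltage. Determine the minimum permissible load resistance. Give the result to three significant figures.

R_L(min) ≈ 65.3 kΩ

Output resistance R_th = Ra‖Rb = (560 × 44700)/45260 = 553.1 Ω.
The fractional drop is R_th/(R_th + R_L); requiring this ≤ 0.00840 gives R_L ≥ R_th(1/0.00840 − 1) = 553.1 × 118.0 = 65.3 kΩ.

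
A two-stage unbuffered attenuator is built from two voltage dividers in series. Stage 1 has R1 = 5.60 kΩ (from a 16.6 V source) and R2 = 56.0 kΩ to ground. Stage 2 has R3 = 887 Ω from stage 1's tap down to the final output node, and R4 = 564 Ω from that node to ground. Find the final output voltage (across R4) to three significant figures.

Stage 2 presents R3+R4 = 1451 Ω as a load on stage 1's tap.
Stage 1's lower leg becomes R2‖(R3+R4) = 1414 Ω, so V_mid = 16.6 × 1414/7014 = 3.347 V.
Stage 2 is itself unloaded: V_out = V_mid × R4/(R3+R4) = 3.347 × 564/1451 = 1.30 V.

V_out ≈ 1.30 V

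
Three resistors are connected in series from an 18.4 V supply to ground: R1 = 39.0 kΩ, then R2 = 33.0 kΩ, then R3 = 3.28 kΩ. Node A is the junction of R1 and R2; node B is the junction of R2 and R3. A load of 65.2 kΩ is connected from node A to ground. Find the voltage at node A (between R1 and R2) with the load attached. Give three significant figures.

Below node A the series string R2+R3 = 36.28 kΩ sits in parallel with the 65.2 kΩ load: 23.31 kΩ.
V_A = 18.4 × 23.31/(39.0 + 23.31) = 6.88 V.

V ≈ 6.88 V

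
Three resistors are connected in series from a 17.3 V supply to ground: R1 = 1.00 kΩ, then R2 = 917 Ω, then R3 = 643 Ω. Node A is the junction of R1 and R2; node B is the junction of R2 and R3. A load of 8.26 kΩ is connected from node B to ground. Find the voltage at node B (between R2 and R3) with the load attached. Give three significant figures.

V ≈ 4.11 V

At node B, R3 is in parallel with the load: R3‖R_L = 596.6 Ω.
Below node A the resistance is R2 + (R3‖R_L) = 1514 Ω, so V_A = 17.3 × 1514/2514 = 10.42 V.
Then V_B = V_A × (R3‖R_L)/(R2 + R3‖R_L) = 10.42 × 596.6/1514 = 4.11 V.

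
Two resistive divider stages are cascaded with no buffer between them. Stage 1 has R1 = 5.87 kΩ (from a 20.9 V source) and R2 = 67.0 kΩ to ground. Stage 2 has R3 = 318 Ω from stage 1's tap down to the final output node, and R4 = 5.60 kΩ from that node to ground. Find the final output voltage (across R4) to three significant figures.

Stage 2 presents R3+R4 = 5918 Ω as a load on stage 1's tap.
Stage 1's lower leg becomes R2‖(R3+R4) = 5438 Ω, so V_mid = 20.9 × 5438/11310 = 10.05 V.
Stage 2 is itself unloaded: V_out = V_mid × R4/(R3+R4) = 10.05 × 5600/5918 = 9.51 V.

V_out ≈ 9.51 V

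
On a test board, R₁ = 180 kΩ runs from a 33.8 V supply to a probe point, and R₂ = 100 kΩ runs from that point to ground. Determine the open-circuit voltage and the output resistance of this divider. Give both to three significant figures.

V_th = 12.1 V, R_th = 64.3 kΩ

V_th is the open-circuit tap voltage: 33.8 × 100/(180 + 100) = 12.1 V.
With the supply zeroed, R₁ and R₂ appear in parallel from the tap: R_th = R₁‖R₂ = (180 × 100)/280.0 = 64.3 kΩ.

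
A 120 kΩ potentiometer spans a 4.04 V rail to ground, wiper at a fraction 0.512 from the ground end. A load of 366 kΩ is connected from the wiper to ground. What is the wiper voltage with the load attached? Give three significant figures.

V ≈ 1.91 V

The wiper splits the pot into (1−α)R = 58.56 kΩ above and αR = 61.44 kΩ below.
Lower section ‖ load = 52.61 kΩ.
V_wiper = 4.04 × 52.61/(58.56 + 52.61) = 1.91 V.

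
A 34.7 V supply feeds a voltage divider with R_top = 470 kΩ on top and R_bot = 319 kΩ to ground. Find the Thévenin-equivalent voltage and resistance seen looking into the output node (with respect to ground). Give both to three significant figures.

V_th = 14.0 V, R_th = 190 kΩ

V_th is the open-circuit tap voltage: 34.7 × 319/(470 + 319) = 14.0 V.
With the supply zeroed, R_top and R_bot appear in parallel from the tap: R_th = R_top‖R_bot = (470 × 319)/789.0 = 190 kΩ.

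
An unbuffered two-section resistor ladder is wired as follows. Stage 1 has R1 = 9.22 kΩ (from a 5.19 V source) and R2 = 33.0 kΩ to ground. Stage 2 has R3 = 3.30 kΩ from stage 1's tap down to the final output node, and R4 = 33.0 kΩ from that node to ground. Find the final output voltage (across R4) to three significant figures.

V_out ≈ 3.08 V

Stage 2 presents R3+R4 = 36.30 kΩ as a load on stage 1's tap.
Stage 1's lower leg becomes R2‖(R3+R4) = 17.29 kΩ, so V_mid = 5.19 × 17.29/26.51 = 3.385 V.
Stage 2 is itself unloaded: V_out = V_mid × R4/(R3+R4) = 3.385 × 33.0/36.30 = 3.08 V.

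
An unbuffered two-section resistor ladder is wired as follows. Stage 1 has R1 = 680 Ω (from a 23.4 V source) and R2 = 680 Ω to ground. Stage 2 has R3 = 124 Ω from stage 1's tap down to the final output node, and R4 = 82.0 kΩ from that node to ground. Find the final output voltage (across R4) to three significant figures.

V_out ≈ 11.6 V

Stage 2 presents R3+R4 = 82120 Ω as a load on stage 1's tap.
Stage 1's lower leg becomes R2‖(R3+R4) = 674.4 Ω, so V_mid = 23.4 × 674.4/1354 = 11.65 V.
Stage 2 is itself unloaded: V_out = V_mid × R4/(R3+R4) = 11.65 × 82000/82120 = 11.6 V.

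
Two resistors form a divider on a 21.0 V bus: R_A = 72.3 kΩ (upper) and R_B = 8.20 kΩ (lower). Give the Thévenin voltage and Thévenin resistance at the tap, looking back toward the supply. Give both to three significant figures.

V_th is the open-circuit tap voltage: 21.0 × 8.20/(72.3 + 8.20) = 2.14 V.
With the supply zeroed, R_A and R_B appear in parallel from the tap: R_th = R_A‖R_B = (72.3 × 8.20)/80.50 = 7.36 kΩ.

V_th = 2.14 V, R_th = 7.36 kΩ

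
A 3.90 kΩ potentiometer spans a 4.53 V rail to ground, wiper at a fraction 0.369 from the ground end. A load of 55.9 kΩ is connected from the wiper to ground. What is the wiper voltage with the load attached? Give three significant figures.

V ≈ 1.64 V

The wiper splits the pot into (1−α)R = 2.461 kΩ above and αR = 1.439 kΩ below.
Lower section ‖ load = 1.403 kΩ.
V_wiper = 4.53 × 1.403/(2.461 + 1.403) = 1.64 V.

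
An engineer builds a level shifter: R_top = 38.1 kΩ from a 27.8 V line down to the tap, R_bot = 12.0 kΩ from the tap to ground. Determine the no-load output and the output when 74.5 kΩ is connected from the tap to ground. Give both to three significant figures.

Open-circuit: V = 27.8 × 12.0/(38.1 + 12.0) = 6.66 V.
With the load, R_bot becomes R_bot‖R_L = 10.34 kΩ, so V = 27.8 × 10.34/48.44 = 5.93 V.

Unloaded: 6.66 V; loaded: 5.93 V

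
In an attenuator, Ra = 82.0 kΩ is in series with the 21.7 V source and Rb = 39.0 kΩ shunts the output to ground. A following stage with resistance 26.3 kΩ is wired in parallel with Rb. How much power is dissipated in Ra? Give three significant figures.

Total resistance from the source is Ra + (Rb‖R_L) = 97.71 kΩ, so I = 21.7/97.71 kΩ = 0.2221 mA.
P = I²·Ra = (0.2221 mA)² × 82.0 kΩ = 4.04 mW.

P ≈ 4.04 mW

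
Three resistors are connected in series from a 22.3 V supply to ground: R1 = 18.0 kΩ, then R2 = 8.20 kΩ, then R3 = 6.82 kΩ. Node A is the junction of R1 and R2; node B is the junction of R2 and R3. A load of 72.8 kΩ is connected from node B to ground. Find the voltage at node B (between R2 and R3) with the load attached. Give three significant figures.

At node B, R3 is in parallel with the load: R3‖R_L = 6.236 kΩ.
Below node A the resistance is R2 + (R3‖R_L) = 14.44 kΩ, so V_A = 22.3 × 14.44/32.44 = 9.925 V.
Then V_B = V_A × (R3‖R_L)/(R2 + R3‖R_L) = 9.925 × 6.236/14.44 = 4.29 V.

V ≈ 4.29 V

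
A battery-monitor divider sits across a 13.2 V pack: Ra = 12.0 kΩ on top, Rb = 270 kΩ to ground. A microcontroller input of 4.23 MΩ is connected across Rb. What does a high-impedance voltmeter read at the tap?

The load sits in parallel with Rb: Rb‖R_L = (270 × 4230) / (270 + 4230) = 253.8 kΩ.
V_out = 13.2 × 253.8 / (12.0 + 253.8) = 13.2 × 253.8/265.8 = 12.6 V.
(Unloaded it would have been 12.6 V.)

V_out ≈ 12.6 V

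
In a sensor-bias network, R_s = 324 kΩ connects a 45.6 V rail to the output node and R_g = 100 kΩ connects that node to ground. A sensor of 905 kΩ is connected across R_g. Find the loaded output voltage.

V_out ≈ 9.92 V

The load sits in parallel with R_g: R_g‖R_L = (100 × 905) / (100 + 905) = 90.05 kΩ.
V_out = 45.6 × 90.05 / (324 + 90.05) = 45.6 × 90.05/414.0 = 9.92 V.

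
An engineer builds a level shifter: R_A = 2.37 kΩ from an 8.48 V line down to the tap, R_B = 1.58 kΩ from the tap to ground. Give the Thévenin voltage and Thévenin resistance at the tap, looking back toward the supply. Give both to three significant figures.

V_th is the open-circuit tap voltage: 8.48 × 1.58/(2.37 + 1.58) = 3.39 V.
With the supply zeroed, R_A and R_B appear in parallel from the tap: R_th = R_A‖R_B = (2.37 × 1.58)/3.950 = 948 Ω.

V_th = 3.39 V, R_th = 948 Ω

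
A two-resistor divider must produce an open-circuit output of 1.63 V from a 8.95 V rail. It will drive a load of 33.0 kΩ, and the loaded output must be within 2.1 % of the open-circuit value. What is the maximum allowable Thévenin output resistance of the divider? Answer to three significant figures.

Loading drop = R_th/(R_th + R_L) ≤ 0.0210, so R_th ≤ R_L · ε/(1−ε) = 33.0 kΩ × 0.0210/0.9790 = 708 Ω.
(Any R1, R2 with R2/(R1+R2) = 0.182 and R1‖R2 ≤ 708 Ω will meet the spec.)

R_th ≤ 708 Ω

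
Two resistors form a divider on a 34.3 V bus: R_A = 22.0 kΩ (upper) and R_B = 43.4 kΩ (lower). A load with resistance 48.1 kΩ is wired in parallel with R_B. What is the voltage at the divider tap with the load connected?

V_out ≈ 17.5 V

The load sits in parallel with R_B: R_B‖R_L = (43.4 × 48.1) / (43.4 + 48.1) = 22.81 kΩ.
V_out = 34.3 × 22.81 / (22.0 + 22.81) = 34.3 × 22.81/44.81 = 17.5 V.
(Unloaded it would have been 22.8 V.)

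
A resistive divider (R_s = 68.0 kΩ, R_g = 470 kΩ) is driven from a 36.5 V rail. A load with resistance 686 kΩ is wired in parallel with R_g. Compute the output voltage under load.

V_out ≈ 29.3 V

The load sits in parallel with R_g: R_g‖R_L = (470 × 686) / (470 + 686) = 278.9 kΩ.
V_out = 36.5 × 278.9 / (68.0 + 278.9) = 36.5 × 278.9/346.9 = 29.3 V.
(Unloaded it would have been 31.9 V.)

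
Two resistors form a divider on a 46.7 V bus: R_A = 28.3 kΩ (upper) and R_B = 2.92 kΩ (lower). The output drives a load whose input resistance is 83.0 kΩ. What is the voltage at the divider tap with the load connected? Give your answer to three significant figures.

The load sits in parallel with R_B: R_B‖R_L = (2.92 × 83.0) / (2.92 + 83.0) = 2.821 kΩ.
V_out = 46.7 × 2.821 / (28.3 + 2.821) = 46.7 × 2.821/31.12 = 4.23 V.
(Unloaded it would have been 4.37 V.)

V_out ≈ 4.23 V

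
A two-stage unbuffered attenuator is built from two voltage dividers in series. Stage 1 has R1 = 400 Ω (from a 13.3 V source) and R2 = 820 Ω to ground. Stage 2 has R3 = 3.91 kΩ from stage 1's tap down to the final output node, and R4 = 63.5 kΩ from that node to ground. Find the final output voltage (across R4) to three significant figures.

Stage 2 presents R3+R4 = 67410 Ω as a load on stage 1's tap.
Stage 1's lower leg becomes R2‖(R3+R4) = 810.1 Ω, so V_mid = 13.3 × 810.1/1210 = 8.904 V.
Stage 2 is itself unloaded: V_out = V_mid × R4/(R3+R4) = 8.904 × 63500/67410 = 8.39 V.

V_out ≈ 8.39 V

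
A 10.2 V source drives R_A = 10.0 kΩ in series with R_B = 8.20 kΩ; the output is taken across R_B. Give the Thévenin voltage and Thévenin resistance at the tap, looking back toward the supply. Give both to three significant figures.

V_th = 4.60 V, R_th = 4.51 kΩ

V_th is the open-circuit tap voltage: 10.2 × 8.20/(10.0 + 8.20) = 4.60 V.
With the supply zeroed, R_A and R_B appear in parallel from the tap: R_th = R_A‖R_B = (10.0 × 8.20)/18.20 = 4.51 kΩ.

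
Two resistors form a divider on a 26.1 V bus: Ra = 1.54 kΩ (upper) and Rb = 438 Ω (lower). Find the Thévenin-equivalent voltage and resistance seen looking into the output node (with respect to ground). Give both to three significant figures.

V_th is the open-circuit tap voltage: 26.1 × 438/(1540 + 438) = 5.78 V.
With the supply zeroed, Ra and Rb appear in parallel from the tap: R_th = Ra‖Rb = (1540 × 438)/1978 = 341 Ω.

V_th = 5.78 V, R_th = 341 Ω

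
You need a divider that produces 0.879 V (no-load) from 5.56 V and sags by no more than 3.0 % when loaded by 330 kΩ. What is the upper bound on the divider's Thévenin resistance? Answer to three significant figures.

Loading drop = R_th/(R_th + R_L) ≤ 0.0300, so R_th ≤ R_L · ε/(1−ε) = 330 kΩ × 0.0300/0.9700 = 10.2 kΩ.

R_th ≤ 10.2 kΩ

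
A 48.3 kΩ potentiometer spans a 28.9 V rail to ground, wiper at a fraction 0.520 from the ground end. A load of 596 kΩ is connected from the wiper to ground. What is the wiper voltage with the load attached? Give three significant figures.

V ≈ 14.7 V

The wiper splits the pot into (1−α)R = 23.18 kΩ above and αR = 25.12 kΩ below.
Lower section ‖ load = 24.10 kΩ.
V_wiper = 28.9 × 24.10/(23.18 + 24.10) = 14.7 V.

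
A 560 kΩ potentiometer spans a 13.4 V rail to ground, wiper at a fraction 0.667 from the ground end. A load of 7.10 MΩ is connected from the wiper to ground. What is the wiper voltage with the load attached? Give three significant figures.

V ≈ 8.78 V

The wiper splits the pot into (1−α)R = 186.5 kΩ above and αR = 373.5 kΩ below.
Lower section ‖ load = 354.9 kΩ.
V_wiper = 13.4 × 354.9/(186.5 + 354.9) = 8.78 V.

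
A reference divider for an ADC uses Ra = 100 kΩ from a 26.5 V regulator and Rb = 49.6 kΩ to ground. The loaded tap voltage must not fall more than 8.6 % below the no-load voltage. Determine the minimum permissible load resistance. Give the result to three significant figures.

Output resistance R_th = Ra‖Rb = (100 × 49.6)/149.6 = 33.16 kΩ.
The fractional drop is R_th/(R_th + R_L); requiring this ≤ 0.0860 gives R_L ≥ R_th(1/0.0860 − 1) = 33.16 × 10.63 = 352 kΩ.

R_L(min) ≈ 352 kΩ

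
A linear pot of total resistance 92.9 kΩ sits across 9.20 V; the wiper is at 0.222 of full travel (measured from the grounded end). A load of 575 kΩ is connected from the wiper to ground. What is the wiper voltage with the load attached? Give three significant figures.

The wiper splits the pot into (1−α)R = 72.28 kΩ above and αR = 20.62 kΩ below.
Lower section ‖ load = 19.91 kΩ.
V_wiper = 9.20 × 19.91/(72.28 + 19.91) = 1.99 V.

V ≈ 1.99 V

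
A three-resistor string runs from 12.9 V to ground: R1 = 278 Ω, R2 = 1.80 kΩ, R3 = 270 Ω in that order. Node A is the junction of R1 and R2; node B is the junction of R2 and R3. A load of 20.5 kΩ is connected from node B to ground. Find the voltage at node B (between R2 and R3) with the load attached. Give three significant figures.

V ≈ 1.47 V

At node B, R3 is in parallel with the load: R3‖R_L = 266.5 Ω.
Below node A the resistance is R2 + (R3‖R_L) = 2066 Ω, so V_A = 12.9 × 2066/2344 = 11.37 V.
Then V_B = V_A × (R3‖R_L)/(R2 + R3‖R_L) = 11.37 × 266.5/2066 = 1.47 V.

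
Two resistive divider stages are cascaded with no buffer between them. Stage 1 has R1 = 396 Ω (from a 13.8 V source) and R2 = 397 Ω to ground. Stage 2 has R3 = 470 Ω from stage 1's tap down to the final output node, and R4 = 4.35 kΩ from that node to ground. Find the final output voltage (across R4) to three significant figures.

V_out ≈ 5.99 V

Stage 2 presents R3+R4 = 4820 Ω as a load on stage 1's tap.
Stage 1's lower leg becomes R2‖(R3+R4) = 366.8 Ω, so V_mid = 13.8 × 366.8/762.8 = 6.636 V.
Stage 2 is itself unloaded: V_out = V_mid × R4/(R3+R4) = 6.636 × 4350/4820 = 5.99 V.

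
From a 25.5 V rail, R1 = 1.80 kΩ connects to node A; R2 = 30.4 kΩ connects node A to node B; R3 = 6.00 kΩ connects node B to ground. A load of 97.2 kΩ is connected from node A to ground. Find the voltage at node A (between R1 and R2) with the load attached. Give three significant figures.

V ≈ 23.9 V

Below node A the series string R2+R3 = 36.40 kΩ sits in parallel with the 97.2 kΩ load: 26.48 kΩ.
V_A = 25.5 × 26.48/(1.80 + 26.48) = 23.9 V.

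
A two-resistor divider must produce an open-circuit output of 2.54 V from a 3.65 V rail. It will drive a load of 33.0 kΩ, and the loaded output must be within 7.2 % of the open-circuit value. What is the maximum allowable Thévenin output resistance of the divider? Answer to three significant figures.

R_th ≤ 2.56 kΩ

Loading drop = R_th/(R_th + R_L) ≤ 0.0720, so R_th ≤ R_L · ε/(1−ε) = 33.0 kΩ × 0.0720/0.9280 = 2.56 kΩ.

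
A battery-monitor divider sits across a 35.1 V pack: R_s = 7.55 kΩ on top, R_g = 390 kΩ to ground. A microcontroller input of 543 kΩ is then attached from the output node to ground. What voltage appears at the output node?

V_out ≈ 34.0 V

The load sits in parallel with R_g: R_g‖R_L = (390 × 543) / (390 + 543) = 227.0 kΩ.
V_out = 35.1 × 227.0 / (7.55 + 227.0) = 35.1 × 227.0/234.5 = 34.0 V.
(Unloaded it would have been 34.4 V.)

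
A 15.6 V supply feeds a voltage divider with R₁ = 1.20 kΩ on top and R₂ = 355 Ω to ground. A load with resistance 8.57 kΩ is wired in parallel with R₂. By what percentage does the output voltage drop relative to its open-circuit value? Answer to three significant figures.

3.10 %

The divider's output (Thévenin) resistance is R₁‖R₂ = 274.0 Ω.
Fractional drop under load = R_th/(R_th + R_L) = 274.0 / (274.0 + 8570) = 0.03098.
So the output falls by 3.10 %.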